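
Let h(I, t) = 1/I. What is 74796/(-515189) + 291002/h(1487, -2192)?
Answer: 222932570610290/515189 ≈ 4.3272e+8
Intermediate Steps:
74796/(-515189) + 291002/h(1487, -2192) = 74796/(-515189) + 291002/(1/1487) = 74796*(-1/515189) + 291002/(1/1487) = -74796/515189 + 291002*1487 = -74796/515189 + 432719974 = 222932570610290/515189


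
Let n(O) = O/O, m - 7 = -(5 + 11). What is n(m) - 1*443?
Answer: -442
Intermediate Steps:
m = -9 (m = 7 - (5 + 11) = 7 - 1*16 = 7 - 16 = -9)
n(O) = 1
n(m) - 1*443 = 1 - 1*443 = 1 - 443 = -442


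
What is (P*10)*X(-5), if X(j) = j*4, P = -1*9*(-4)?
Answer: -7200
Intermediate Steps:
P = 36 (P = -9*(-4) = 36)
X(j) = 4*j
(P*10)*X(-5) = (36*10)*(4*(-5)) = 360*(-20) = -7200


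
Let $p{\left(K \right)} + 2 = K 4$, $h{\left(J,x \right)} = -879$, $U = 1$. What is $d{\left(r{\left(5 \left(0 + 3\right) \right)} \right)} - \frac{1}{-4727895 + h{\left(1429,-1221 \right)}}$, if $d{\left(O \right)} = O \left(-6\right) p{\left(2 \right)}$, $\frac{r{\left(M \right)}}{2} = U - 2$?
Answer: $\frac{340471729}{4728774} \approx 72.0$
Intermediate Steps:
$p{\left(K \right)} = -2 + 4 K$ ($p{\left(K \right)} = -2 + K 4 = -2 + 4 K$)
$r{\left(M \right)} = -2$ ($r{\left(M \right)} = 2 \left(1 - 2\right) = 2 \left(-1\right) = -2$)
$d{\left(O \right)} = - 36 O$ ($d{\left(O \right)} = O \left(-6\right) \left(-2 + 4 \cdot 2\right) = - 6 O \left(-2 + 8\right) = - 6 O 6 = - 36 O$)
$d{\left(r{\left(5 \left(0 + 3\right) \right)} \right)} - \frac{1}{-4727895 + h{\left(1429,-1221 \right)}} = \left(-36\right) \left(-2\right) - \frac{1}{-4727895 - 879} = 72 - \frac{1}{-4728774} = 72 - - \frac{1}{4728774} = 72 + \frac{1}{4728774} = \frac{340471729}{4728774}$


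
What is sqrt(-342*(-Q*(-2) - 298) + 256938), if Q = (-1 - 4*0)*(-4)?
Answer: sqrt(356118) ≈ 596.76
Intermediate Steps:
Q = 4 (Q = (-1 + 0)*(-4) = -1*(-4) = 4)
sqrt(-342*(-Q*(-2) - 298) + 256938) = sqrt(-342*(-1*4*(-2) - 298) + 256938) = sqrt(-342*(-4*(-2) - 298) + 256938) = sqrt(-342*(8 - 298) + 256938) = sqrt(-342*(-290) + 256938) = sqrt(99180 + 256938) = sqrt(356118)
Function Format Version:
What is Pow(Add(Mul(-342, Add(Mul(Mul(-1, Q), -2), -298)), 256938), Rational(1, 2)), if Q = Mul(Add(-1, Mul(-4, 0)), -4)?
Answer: Pow(356118, Rational(1, 2)) ≈ 596.76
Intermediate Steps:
Q = 4 (Q = Mul(Add(-1, 0), -4) = Mul(-1, -4) = 4)
Pow(Add(Mul(-342, Add(Mul(Mul(-1, Q), -2), -298)), 256938), Rational(1, 2)) = Pow(Add(Mul(-342, Add(Mul(Mul(-1, 4), -2), -298)), 256938), Rational(1, 2)) = Pow(Add(Mul(-342, Add(Mul(-4, -2), -298)), 256938), Rational(1, 2)) = Pow(Add(Mul(-342, Add(8, -298)), 256938), Rational(1, 2)) = Pow(Add(Mul(-342, -290), 256938), Rational(1, 2)) = Pow(Add(99180, 256938), Rational(1, 2)) = Pow(356118, Rational(1, 2))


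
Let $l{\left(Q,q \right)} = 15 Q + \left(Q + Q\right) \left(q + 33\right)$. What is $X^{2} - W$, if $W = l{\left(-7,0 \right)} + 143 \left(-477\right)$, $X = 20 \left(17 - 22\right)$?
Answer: $78778$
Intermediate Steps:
$X = -100$ ($X = 20 \left(-5\right) = -100$)
$l{\left(Q,q \right)} = 15 Q + 2 Q \left(33 + q\right)$
$W = -68778$ ($W = - 7 \left(81 + 2 \cdot 0\right) + 143 \left(-477\right) = - 7 \left(81 + 0\right) - 68211 = \left(-7\right) 81 - 68211 = -567 - 68211 = -68778$)
$X^{2} - W = \left(-100\right)^{2} - -68778 = 10000 + 68778 = 78778$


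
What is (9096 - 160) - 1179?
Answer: 7757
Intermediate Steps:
(9096 - 160) - 1179 = 8936 - 1179 = 7757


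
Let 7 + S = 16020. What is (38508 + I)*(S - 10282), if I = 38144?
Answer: 439292612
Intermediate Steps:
S = 16013 (S = -7 + 16020 = 16013)
(38508 + I)*(S - 10282) = (38508 + 38144)*(16013 - 10282) = 76652*5731 = 439292612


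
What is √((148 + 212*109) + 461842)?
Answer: √485098 ≈ 696.49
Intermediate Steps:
√((148 + 212*109) + 461842) = √((148 + 23108) + 461842) = √(23256 + 461842) = √485098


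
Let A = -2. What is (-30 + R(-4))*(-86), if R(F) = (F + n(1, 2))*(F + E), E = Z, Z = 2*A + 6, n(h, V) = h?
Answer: 2064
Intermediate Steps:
Z = 2 (Z = 2*(-2) + 6 = -4 + 6 = 2)
E = 2
R(F) = (1 + F)*(2 + F) (R(F) = (F + 1)*(F + 2) = (1 + F)*(2 + F))
(-30 + R(-4))*(-86) = (-30 + (2 + (-4)**2 + 3*(-4)))*(-86) = (-30 + (2 + 16 - 12))*(-86) = (-30 + 6)*(-86) = -24*(-86) = 2064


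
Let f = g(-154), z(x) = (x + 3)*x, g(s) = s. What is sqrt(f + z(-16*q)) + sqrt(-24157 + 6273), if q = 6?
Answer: sqrt(8774) + 2*I*sqrt(4471) ≈ 93.67 + 133.73*I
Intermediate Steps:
z(x) = x*(3 + x) (z(x) = (3 + x)*x = x*(3 + x))
f = -154
sqrt(f + z(-16*q)) + sqrt(-24157 + 6273) = sqrt(-154 + (-16*6)*(3 - 16*6)) + sqrt(-24157 + 6273) = sqrt(-154 - 96*(3 - 96)) + sqrt(-17884) = sqrt(-154 - 96*(-93)) + 2*I*sqrt(4471) = sqrt(-154 + 8928) + 2*I*sqrt(4471) = sqrt(8774) + 2*I*sqrt(4471)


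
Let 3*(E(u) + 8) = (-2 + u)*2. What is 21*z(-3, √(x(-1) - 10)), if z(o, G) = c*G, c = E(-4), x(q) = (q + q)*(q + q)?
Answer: -252*I*√6 ≈ -617.27*I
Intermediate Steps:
E(u) = -28/3 + 2*u/3 (E(u) = -8 + ((-2 + u)*2)/3 = -8 + (-4 + 2*u)/3 = -8 + (-4/3 + 2*u/3) = -28/3 + 2*u/3)
x(q) = 4*q² (x(q) = (2*q)*(2*q) = 4*q²)
c = -12 (c = -28/3 + (⅔)*(-4) = -28/3 - 8/3 = -12)
z(o, G) = -12*G
21*z(-3, √(x(-1) - 10)) = 21*(-12*√(4*(-1)² - 10)) = 21*(-12*√(4*1 - 10)) = 21*(-12*√(4 - 10)) = 21*(-12*I*√6) = -252*I*√6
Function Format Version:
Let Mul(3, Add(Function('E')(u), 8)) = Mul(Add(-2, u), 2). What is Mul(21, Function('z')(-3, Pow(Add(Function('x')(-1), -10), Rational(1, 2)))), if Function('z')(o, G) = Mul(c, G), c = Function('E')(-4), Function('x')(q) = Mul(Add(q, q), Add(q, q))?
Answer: Mul(-252, I, Pow(6, Rational(1, 2))) ≈ Mul(-617.27, I)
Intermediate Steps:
Function('E')(u) = Add(Rational(-28, 3), Mul(Rational(2, 3), u)) (Function('E')(u) = Add(-8, Mul(Rational(1, 3), Mul(Add(-2, u), 2))) = Add(-8, Mul(Rational(1, 3), Add(-4, Mul(2, u)))) = Add(-8, Add(Rational(-4, 3), Mul(Rational(2, 3), u))) = Add(Rational(-28, 3), Mul(Rational(2, 3), u)))
Function('x')(q) = Mul(4, Pow(q, 2)) (Function('x')(q) = Mul(Mul(2, q), Mul(2, q)) = Mul(4, Pow(q, 2)))
c = -12 (c = Add(Rational(-28, 3), Mul(Rational(2, 3), -4)) = Add(Rational(-28, 3), Rational(-8, 3)) = -12)
Function('z')(o, G) = Mul(-12, G)
Mul(21, Function('z')(-3, Pow(Add(Function('x')(-1), -10), Rational(1, 2)))) = Mul(21, Mul(-12, Pow(Add(Mul(4, Pow(-1, 2)), -10), Rational(1, 2)))) = Mul(21, Mul(-12, Pow(Add(Mul(4, 1), -10), Rational(1, 2)))) = Mul(21, Mul(-12, Pow(Add(4, -10), Rational(1, 2)))) = Mul(21, Mul(-12, Pow(-6, Rational(1, 2)))) = Mul(21, Mul(-12, Mul(I, Pow(6, Rational(1, 2))))) = Mul(21, Mul(-12, I, Pow(6, Rational(1, 2)))) = Mul(-252, I, Pow(6, Rational(1, 2)))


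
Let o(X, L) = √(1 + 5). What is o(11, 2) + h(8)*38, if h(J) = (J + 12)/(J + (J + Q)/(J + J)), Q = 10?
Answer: 6080/73 + √6 ≈ 85.737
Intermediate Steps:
o(X, L) = √6
h(J) = (12 + J)/(J + (10 + J)/(2*J)) (h(J) = (J + 12)/(J + (J + 10)/(J + J)) = (12 + J)/(J + (10 + J)/((2*J))) = (12 + J)/(J + (10 + J)*(1/(2*J))) = (12 + J)/(J + (10 + J)/(2*J)))
o(11, 2) + h(8)*38 = √6 + (2*8*(12 + 8)/(10 + 8 + 2*8²))*38 = √6 + (2*8*20/(10 + 8 + 2*64))*38 = √6 + (2*8*20/(10 + 8 + 128))*38 = √6 + (2*8*20/146)*38 = √6 + (2*8*(1/146)*20)*38 = √6 + (160/73)*38 = √6 + 6080/73 = 6080/73 + √6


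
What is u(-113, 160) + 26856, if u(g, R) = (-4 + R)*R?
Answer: 51816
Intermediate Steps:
u(g, R) = R*(-4 + R)
u(-113, 160) + 26856 = 160*(-4 + 160) + 26856 = 160*156 + 26856 = 24960 + 26856 = 51816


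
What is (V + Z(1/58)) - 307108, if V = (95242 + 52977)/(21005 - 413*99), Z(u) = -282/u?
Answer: -6431259467/19882 ≈ -3.2347e+5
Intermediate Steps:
V = -148219/19882 (V = 148219/(21005 - 40887) = 148219/(-19882) = 148219*(-1/19882) = -148219/19882 ≈ -7.4549)
(V + Z(1/58)) - 307108 = (-148219/19882 - 282/(1/58)) - 307108 = (-148219/19882 - 282/1/58) - 307108 = (-148219/19882 - 282*58) - 307108 = (-148219/19882 - 16356) - 307108 = -325338211/19882 - 307108 = -6431259467/19882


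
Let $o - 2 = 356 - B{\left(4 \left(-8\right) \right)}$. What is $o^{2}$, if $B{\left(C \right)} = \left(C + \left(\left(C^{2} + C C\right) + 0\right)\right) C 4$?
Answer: $66773660836$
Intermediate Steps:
$B{\left(C \right)} = 4 C \left(C + 2 C^{2}\right)$ ($B{\left(C \right)} = \left(C + \left(\left(C^{2} + C^{2}\right) + 0\right)\right) C 4 = \left(C + \left(2 C^{2} + 0\right)\right) C 4 = \left(C + 2 C^{2}\right) C 4 = C \left(C + 2 C^{2}\right) 4 = 4 C \left(C + 2 C^{2}\right)$)
$o = 258406$ ($o = 2 - \left(-356 + \left(4 \left(-8\right)\right)^{2} \left(4 + 8 \cdot 4 \left(-8\right)\right)\right) = 2 - \left(-356 + \left(-32\right)^{2} \left(4 + 8 \left(-32\right)\right)\right) = 2 - \left(-356 + 1024 \left(4 - 256\right)\right) = 2 - \left(-356 + 1024 \left(-252\right)\right) = 2 + \left(356 - -258048\right) = 2 + \left(356 + 258048\right) = 2 + 258404 = 258406$)
$o^{2} = 258406^{2} = 66773660836$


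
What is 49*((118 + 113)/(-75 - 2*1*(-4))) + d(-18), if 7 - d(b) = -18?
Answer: -9644/67 ≈ -143.94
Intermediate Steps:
d(b) = 25 (d(b) = 7 - 1*(-18) = 7 + 18 = 25)
49*((118 + 113)/(-75 - 2*1*(-4))) + d(-18) = 49*((118 + 113)/(-75 - 2*1*(-4))) + 25 = 49*(231/(-75 - 2*(-4))) + 25 = 49*(231/(-75 + 8)) + 25 = 49*(231/(-67)) + 25 = 49*(231*(-1/67)) + 25 = 49*(-231/67) + 25 = -11319/67 + 25 = -9644/67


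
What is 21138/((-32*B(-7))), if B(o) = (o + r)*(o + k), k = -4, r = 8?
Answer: 10569/176 ≈ 60.051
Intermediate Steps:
B(o) = (-4 + o)*(8 + o) (B(o) = (o + 8)*(o - 4) = (8 + o)*(-4 + o) = (-4 + o)*(8 + o))
21138/((-32*B(-7))) = 21138/((-32*(-32 + (-7)² + 4*(-7)))) = 21138/((-32*(-32 + 49 - 28))) = 21138/((-32*(-11))) = 21138/352 = 21138*(1/352) = 10569/176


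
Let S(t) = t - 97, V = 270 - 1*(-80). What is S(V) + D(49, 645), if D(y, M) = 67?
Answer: 320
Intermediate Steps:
V = 350 (V = 270 + 80 = 350)
S(t) = -97 + t
S(V) + D(49, 645) = (-97 + 350) + 67 = 253 + 67 = 320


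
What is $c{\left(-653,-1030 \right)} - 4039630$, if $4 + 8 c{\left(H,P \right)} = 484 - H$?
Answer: $- \frac{32315907}{8} \approx -4.0395 \cdot 10^{6}$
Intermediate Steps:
$c{\left(H,P \right)} = 60 - \frac{H}{8}$ ($c{\left(H,P \right)} = - \frac{1}{2} + \frac{484 - H}{8} = - \frac{1}{2} - \left(- \frac{121}{2} + \frac{H}{8}\right) = 60 - \frac{H}{8}$)
$c{\left(-653,-1030 \right)} - 4039630 = \left(60 - - \frac{653}{8}\right) - 4039630 = \left(60 + \frac{653}{8}\right) - 4039630 = \frac{1133}{8} - 4039630 = - \frac{32315907}{8}$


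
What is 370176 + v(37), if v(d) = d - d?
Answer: 370176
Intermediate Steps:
v(d) = 0
370176 + v(37) = 370176 + 0 = 370176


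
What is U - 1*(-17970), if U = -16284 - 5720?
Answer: -4034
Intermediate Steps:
U = -22004
U - 1*(-17970) = -22004 - 1*(-17970) = -22004 + 17970 = -4034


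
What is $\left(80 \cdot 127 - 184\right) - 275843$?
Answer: $-265867$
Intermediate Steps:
$\left(80 \cdot 127 - 184\right) - 275843 = \left(10160 - 184\right) - 275843 = 9976 - 275843 = -265867$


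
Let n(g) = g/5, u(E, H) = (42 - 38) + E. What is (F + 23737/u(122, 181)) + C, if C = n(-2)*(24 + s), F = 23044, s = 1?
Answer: 418003/18 ≈ 23222.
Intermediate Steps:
u(E, H) = 4 + E
n(g) = g/5 (n(g) = g*(⅕) = g/5)
C = -10 (C = ((⅕)*(-2))*(24 + 1) = -⅖*25 = -10)
(F + 23737/u(122, 181)) + C = (23044 + 23737/(4 + 122)) - 10 = (23044 + 23737/126) - 10 = (23044 + 23737*(1/126)) - 10 = (23044 + 3391/18) - 10 = 418183/18 - 10 = 418003/18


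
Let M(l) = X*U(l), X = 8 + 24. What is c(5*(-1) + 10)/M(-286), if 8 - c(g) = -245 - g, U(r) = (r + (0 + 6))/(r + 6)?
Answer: 129/16 ≈ 8.0625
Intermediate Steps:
X = 32
U(r) = 1 (U(r) = (r + 6)/(6 + r) = (6 + r)/(6 + r) = 1)
c(g) = 253 + g (c(g) = 8 - (-245 - g) = 8 + (245 + g) = 253 + g)
M(l) = 32 (M(l) = 32*1 = 32)
c(5*(-1) + 10)/M(-286) = (253 + (5*(-1) + 10))/32 = (253 + (-5 + 10))*(1/32) = (253 + 5)*(1/32) = 258*(1/32) = 129/16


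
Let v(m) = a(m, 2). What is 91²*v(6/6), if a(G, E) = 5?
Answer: 41405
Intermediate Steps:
v(m) = 5
91²*v(6/6) = 91²*5 = 8281*5 = 41405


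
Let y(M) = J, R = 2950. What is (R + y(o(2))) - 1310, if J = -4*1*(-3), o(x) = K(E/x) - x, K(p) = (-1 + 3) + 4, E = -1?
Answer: 1652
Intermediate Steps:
K(p) = 6 (K(p) = 2 + 4 = 6)
o(x) = 6 - x
J = 12 (J = -4*(-3) = 12)
y(M) = 12
(R + y(o(2))) - 1310 = (2950 + 12) - 1310 = 2962 - 1310 = 1652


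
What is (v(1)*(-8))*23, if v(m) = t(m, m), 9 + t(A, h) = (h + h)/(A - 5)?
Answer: 1748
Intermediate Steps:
t(A, h) = -9 + 2*h/(-5 + A) (t(A, h) = -9 + (h + h)/(A - 5) = -9 + (2*h)/(-5 + A) = -9 + 2*h/(-5 + A))
v(m) = (45 - 7*m)/(-5 + m) (v(m) = (45 - 9*m + 2*m)/(-5 + m) = (45 - 7*m)/(-5 + m))
(v(1)*(-8))*23 = (((45 - 7*1)/(-5 + 1))*(-8))*23 = (((45 - 7)/(-4))*(-8))*23 = (-¼*38*(-8))*23 = -19/2*(-8)*23 = 76*23 = 1748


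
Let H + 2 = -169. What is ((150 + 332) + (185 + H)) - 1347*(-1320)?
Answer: 1778536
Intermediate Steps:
H = -171 (H = -2 - 169 = -171)
((150 + 332) + (185 + H)) - 1347*(-1320) = ((150 + 332) + (185 - 171)) - 1347*(-1320) = (482 + 14) + 1778040 = 496 + 1778040 = 1778536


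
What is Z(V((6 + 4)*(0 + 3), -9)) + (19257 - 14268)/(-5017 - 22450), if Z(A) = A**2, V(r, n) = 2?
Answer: 104879/27467 ≈ 3.8184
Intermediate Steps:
Z(V((6 + 4)*(0 + 3), -9)) + (19257 - 14268)/(-5017 - 22450) = 2**2 + (19257 - 14268)/(-5017 - 22450) = 4 + 4989/(-27467) = 4 + 4989*(-1/27467) = 4 - 4989/27467 = 104879/27467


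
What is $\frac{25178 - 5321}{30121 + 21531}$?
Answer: $\frac{19857}{51652} \approx 0.38444$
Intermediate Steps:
$\frac{25178 - 5321}{30121 + 21531} = \frac{19857}{51652}$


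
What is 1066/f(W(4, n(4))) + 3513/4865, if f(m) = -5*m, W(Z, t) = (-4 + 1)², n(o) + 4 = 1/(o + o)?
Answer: -1005601/43785 ≈ -22.967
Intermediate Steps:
n(o) = -4 + 1/(2*o) (n(o) = -4 + 1/(o + o) = -4 + 1/(2*o))
W(Z, t) = 9 (W(Z, t) = (-3)² = 9)
1066/f(W(4, n(4))) + 3513/4865 = 1066/((-5*9)) + 3513/4865 = 1066/(-45) + 3513*(1/4865) = 1066*(-1/45) + 3513/4865 = -1066/45 + 3513/4865 = -1005601/43785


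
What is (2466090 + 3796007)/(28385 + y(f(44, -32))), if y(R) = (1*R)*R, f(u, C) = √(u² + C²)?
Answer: 6262097/31345 ≈ 199.78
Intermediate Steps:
f(u, C) = √(C² + u²)
y(R) = R² (y(R) = R*R = R²)
(2466090 + 3796007)/(28385 + y(f(44, -32))) = (2466090 + 3796007)/(28385 + (√((-32)² + 44²))²) = 6262097/(28385 + (√(1024 + 1936))²) = 6262097/(28385 + (√2960)²) = 6262097/(28385 + (4*√185)²) = 6262097/(28385 + 2960) = 6262097/31345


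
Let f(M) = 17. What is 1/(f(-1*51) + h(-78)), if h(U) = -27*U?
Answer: 1/2123 ≈ 0.00047103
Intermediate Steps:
1/(f(-1*51) + h(-78)) = 1/(17 - 27*(-78)) = 1/(17 + 2106) = 1/2123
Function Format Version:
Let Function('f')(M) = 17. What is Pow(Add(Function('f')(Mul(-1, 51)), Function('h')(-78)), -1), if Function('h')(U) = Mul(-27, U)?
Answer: Rational(1, 2123) ≈ 0.00047103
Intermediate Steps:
Pow(Add(Function('f')(Mul(-1, 51)), Function('h')(-78)), -1) = Pow(Add(17, Mul(-27, -78)), -1) = Pow(Add(17, 2106), -1) = Pow(2123, -1) = Rational(1, 2123)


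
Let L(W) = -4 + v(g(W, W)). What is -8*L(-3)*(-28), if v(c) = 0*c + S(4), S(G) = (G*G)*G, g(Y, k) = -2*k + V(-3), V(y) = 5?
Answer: 13440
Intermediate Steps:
g(Y, k) = 5 - 2*k (g(Y, k) = -2*k + 5 = 5 - 2*k)
S(G) = G³ (S(G) = G²*G = G³)
v(c) = 64 (v(c) = 0*c + 4³ = 0 + 64 = 64)
L(W) = 60 (L(W) = -4 + 64 = 60)
-8*L(-3)*(-28) = -8*60*(-28) = -480*(-28) = 13440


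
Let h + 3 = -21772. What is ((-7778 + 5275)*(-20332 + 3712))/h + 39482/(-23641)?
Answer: -196864402162/102956555 ≈ -1912.1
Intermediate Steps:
h = -21775 (h = -3 - 21772 = -21775)
((-7778 + 5275)*(-20332 + 3712))/h + 39482/(-23641) = ((-7778 + 5275)*(-20332 + 3712))/(-21775) + 39482/(-23641) = -2503*(-16620)*(-1/21775) + 39482*(-1/23641) = 41599860*(-1/21775) - 39482/23641 = -8319972/4355 - 39482/23641 = -196864402162/102956555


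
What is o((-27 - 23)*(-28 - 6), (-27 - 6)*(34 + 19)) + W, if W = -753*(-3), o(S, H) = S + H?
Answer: 2210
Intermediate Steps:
o(S, H) = H + S
W = 2259
o((-27 - 23)*(-28 - 6), (-27 - 6)*(34 + 19)) + W = ((-27 - 6)*(34 + 19) + (-27 - 23)*(-28 - 6)) + 2259 = (-33*53 - 50*(-34)) + 2259 = (-1749 + 1700) + 2259 = -49 + 2259 = 2210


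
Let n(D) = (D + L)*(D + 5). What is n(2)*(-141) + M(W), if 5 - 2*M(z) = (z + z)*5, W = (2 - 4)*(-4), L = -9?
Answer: 13743/2 ≈ 6871.5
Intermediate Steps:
W = 8 (W = -2*(-4) = 8)
n(D) = (-9 + D)*(5 + D) (n(D) = (D - 9)*(D + 5) = (-9 + D)*(5 + D))
M(z) = 5/2 - 5*z (M(z) = 5/2 - (z + z)*5/2 = 5/2 - 2*z*5/2 = 5/2 - 5*z)
n(2)*(-141) + M(W) = (-45 + 2² - 4*2)*(-141) + (5/2 - 5*8) = (-45 + 4 - 8)*(-141) + (5/2 - 40) = -49*(-141) - 75/2 = 6909 - 75/2 = 13743/2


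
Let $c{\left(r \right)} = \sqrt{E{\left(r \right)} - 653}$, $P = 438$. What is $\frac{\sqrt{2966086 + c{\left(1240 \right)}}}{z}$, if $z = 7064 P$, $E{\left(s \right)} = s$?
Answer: $\frac{\sqrt{2966086 + \sqrt{587}}}{3094032} \approx 0.00055663$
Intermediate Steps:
$c{\left(r \right)} = \sqrt{-653 + r}$ ($c{\left(r \right)} = \sqrt{r - 653} = \sqrt{-653 + r}$)
$z = 3094032$ ($z = 7064 \cdot 438 = 3094032$)
$\frac{\sqrt{2966086 + c{\left(1240 \right)}}}{z} = \frac{\sqrt{2966086 + \sqrt{-653 + 1240}}}{3094032} = \sqrt{2966086 + \sqrt{587}} \cdot \frac{1}{3094032} = \frac{\sqrt{2966086 + \sqrt{587}}}{3094032}$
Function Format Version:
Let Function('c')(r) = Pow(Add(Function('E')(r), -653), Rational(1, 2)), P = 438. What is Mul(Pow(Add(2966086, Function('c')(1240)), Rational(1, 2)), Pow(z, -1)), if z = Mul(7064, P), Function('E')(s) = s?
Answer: Mul(Rational(1, 3094032), Pow(Add(2966086, Pow(587, Rational(1, 2))), Rational(1, 2))) ≈ 0.00055663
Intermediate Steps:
Function('c')(r) = Pow(Add(-653, r), Rational(1, 2)) (Function('c')(r) = Pow(Add(r, -653), Rational(1, 2)) = Pow(Add(-653, r), Rational(1, 2)))
z = 3094032 (z = Mul(7064, 438) = 3094032)
Mul(Pow(Add(2966086, Function('c')(1240)), Rational(1, 2)), Pow(z, -1)) = Mul(Pow(Add(2966086, Pow(Add(-653, 1240), Rational(1, 2))), Rational(1, 2)), Pow(3094032, -1)) = Mul(Pow(Add(2966086, Pow(587, Rational(1, 2))), Rational(1, 2)), Rational(1, 3094032)) = Mul(Rational(1, 3094032), Pow(Add(2966086, Pow(587, Rational(1, 2))), Rational(1, 2)))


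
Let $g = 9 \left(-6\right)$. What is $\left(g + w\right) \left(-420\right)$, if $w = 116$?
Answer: $-26040$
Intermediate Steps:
$g = -54$
$\left(g + w\right) \left(-420\right) = \left(-54 + 116\right) \left(-420\right) = 62 \left(-420\right) = -26040$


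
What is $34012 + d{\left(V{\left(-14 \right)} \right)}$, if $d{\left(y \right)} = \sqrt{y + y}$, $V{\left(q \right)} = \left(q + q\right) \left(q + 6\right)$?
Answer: $34012 + 8 \sqrt{7} \approx 34033.0$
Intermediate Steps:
$V{\left(q \right)} = 2 q \left(6 + q\right)$
$d{\left(y \right)} = \sqrt{2} \sqrt{y}$ ($d{\left(y \right)} = \sqrt{2 y} = \sqrt{2} \sqrt{y}$)
$34012 + d{\left(V{\left(-14 \right)} \right)} = 34012 + \sqrt{2} \sqrt{2 \left(-14\right) \left(6 - 14\right)} = 34012 + \sqrt{2} \sqrt{2 \left(-14\right) \left(-8\right)} = 34012 + \sqrt{2} \sqrt{224} = 34012 + \sqrt{2} \cdot 4 \sqrt{14} = 34012 + 8 \sqrt{7}$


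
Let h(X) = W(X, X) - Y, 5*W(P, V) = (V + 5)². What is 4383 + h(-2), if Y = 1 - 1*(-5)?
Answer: 21894/5 ≈ 4378.8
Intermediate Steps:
Y = 6 (Y = 1 + 5 = 6)
W(P, V) = (5 + V)²/5 (W(P, V) = (V + 5)²/5 = (5 + V)²/5)
h(X) = -6 + (5 + X)²/5 (h(X) = (5 + X)²/5 - 1*6 = (5 + X)²/5 - 6 = -6 + (5 + X)²/5)
4383 + h(-2) = 4383 + (-6 + (5 - 2)²/5) = 4383 + (-6 + (⅕)*3²) = 4383 + (-6 + (⅕)*9) = 4383 + (-6 + 9/5) = 4383 - 21/5 = 21894/5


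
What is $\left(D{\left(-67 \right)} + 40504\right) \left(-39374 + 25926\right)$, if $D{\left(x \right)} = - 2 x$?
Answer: $-546499824$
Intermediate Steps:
$\left(D{\left(-67 \right)} + 40504\right) \left(-39374 + 25926\right) = \left(\left(-2\right) \left(-67\right) + 40504\right) \left(-39374 + 25926\right) = \left(134 + 40504\right) \left(-13448\right) = 40638 \left(-13448\right) = -546499824$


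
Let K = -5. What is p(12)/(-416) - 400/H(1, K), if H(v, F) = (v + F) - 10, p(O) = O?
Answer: 20779/728 ≈ 28.543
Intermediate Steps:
H(v, F) = -10 + F + v (H(v, F) = (F + v) - 10 = -10 + F + v)
p(12)/(-416) - 400/H(1, K) = 12/(-416) - 400/(-10 - 5 + 1) = 12*(-1/416) - 400/(-14) = -3/104 - 400*(-1/14) = -3/104 + 200/7 = 20779/728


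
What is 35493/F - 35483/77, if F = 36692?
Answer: -185601325/403612 ≈ -459.85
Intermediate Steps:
35493/F - 35483/77 = 35493/36692 - 35483/77 = 35493*(1/36692) - 35483*1/77 = 35493/36692 - 5069/11 = -185601325/403612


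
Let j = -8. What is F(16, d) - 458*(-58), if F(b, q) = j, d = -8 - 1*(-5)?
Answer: 26556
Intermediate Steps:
d = -3 (d = -8 + 5 = -3)
F(b, q) = -8
F(16, d) - 458*(-58) = -8 - 458*(-58) = -8 + 26564 = 26556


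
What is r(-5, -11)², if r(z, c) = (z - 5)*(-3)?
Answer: 900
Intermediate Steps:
r(z, c) = 15 - 3*z (r(z, c) = (-5 + z)*(-3) = 15 - 3*z)
r(-5, -11)² = (15 - 3*(-5))² = (15 + 15)² = 30² = 900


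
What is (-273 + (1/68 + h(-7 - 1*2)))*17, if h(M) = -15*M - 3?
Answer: -9587/4 ≈ -2396.8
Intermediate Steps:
h(M) = -3 - 15*M
(-273 + (1/68 + h(-7 - 1*2)))*17 = (-273 + (1/68 + (-3 - 15*(-7 - 1*2))))*17 = (-273 + (1/68 + (-3 - 15*(-7 - 2))))*17 = (-273 + (1/68 + (-3 - 15*(-9))))*17 = (-273 + (1/68 + (-3 + 135)))*17 = (-273 + (1/68 + 132))*17 = (-273 + 8977/68)*17 = -9587/68*17 = -9587/4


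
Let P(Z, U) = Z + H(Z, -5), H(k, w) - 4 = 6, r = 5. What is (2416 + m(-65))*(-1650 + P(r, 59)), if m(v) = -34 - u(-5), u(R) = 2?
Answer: -3891300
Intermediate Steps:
H(k, w) = 10 (H(k, w) = 4 + 6 = 10)
P(Z, U) = 10 + Z (P(Z, U) = Z + 10 = 10 + Z)
m(v) = -36 (m(v) = -34 - 1*2 = -34 - 2 = -36)
(2416 + m(-65))*(-1650 + P(r, 59)) = (2416 - 36)*(-1650 + (10 + 5)) = 2380*(-1650 + 15) = 2380*(-1635) = -3891300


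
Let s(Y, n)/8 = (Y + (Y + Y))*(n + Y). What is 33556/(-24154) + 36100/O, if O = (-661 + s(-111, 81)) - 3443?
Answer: -16078099/17608266 ≈ -0.91310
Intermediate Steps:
s(Y, n) = 24*Y*(Y + n) (s(Y, n) = 8*((Y + (Y + Y))*(n + Y)) = 8*((Y + 2*Y)*(Y + n)) = 8*((3*Y)*(Y + n)) = 8*(3*Y*(Y + n)) = 24*Y*(Y + n))
O = 75816 (O = (-661 + 24*(-111)*(-111 + 81)) - 3443 = (-661 + 24*(-111)*(-30)) - 3443 = (-661 + 79920) - 3443 = 79259 - 3443 = 75816)
33556/(-24154) + 36100/O = 33556/(-24154) + 36100/75816 = 33556*(-1/24154) + 36100*(1/75816) = -16778/12077 + 9025/18954 = -16078099/17608266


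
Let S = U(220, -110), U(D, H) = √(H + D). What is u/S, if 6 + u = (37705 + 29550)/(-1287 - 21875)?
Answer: -206227*√110/2547820 ≈ -0.84893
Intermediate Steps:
U(D, H) = √(D + H)
S = √110 (S = √(220 - 110) = √110 ≈ 10.488)
u = -206227/23162 (u = -6 + (37705 + 29550)/(-1287 - 21875) = -6 + 67255/(-23162) = -6 + 67255*(-1/23162) = -6 - 67255/23162 = -206227/23162 ≈ -8.9037)
u/S = -206227*√110/110/23162 = -206227*√110/2547820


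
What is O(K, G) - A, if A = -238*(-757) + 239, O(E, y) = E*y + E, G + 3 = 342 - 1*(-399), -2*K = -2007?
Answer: 1122363/2 ≈ 5.6118e+5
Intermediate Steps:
K = 2007/2 (K = -½*(-2007) = 2007/2 ≈ 1003.5)
G = 738 (G = -3 + (342 - 1*(-399)) = -3 + (342 + 399) = -3 + 741 = 738)
O(E, y) = E + E*y
A = 180405 (A = 180166 + 239 = 180405)
O(K, G) - A = 2007*(1 + 738)/2 - 1*180405 = (2007/2)*739 - 180405 = 1483173/2 - 180405 = 1122363/2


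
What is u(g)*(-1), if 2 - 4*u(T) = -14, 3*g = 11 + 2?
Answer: -4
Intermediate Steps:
g = 13/3 (g = (11 + 2)/3 = (⅓)*13 = 13/3 ≈ 4.3333)
u(T) = 4 (u(T) = ½ - ¼*(-14) = ½ + 7/2 = 4)
u(g)*(-1) = 4*(-1) = -4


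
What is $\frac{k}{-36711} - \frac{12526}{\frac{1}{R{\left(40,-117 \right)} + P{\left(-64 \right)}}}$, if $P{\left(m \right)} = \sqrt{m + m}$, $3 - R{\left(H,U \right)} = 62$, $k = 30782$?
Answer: $\frac{27130646392}{36711} - 100208 i \sqrt{2} \approx 7.3903 \cdot 10^{5} - 1.4172 \cdot 10^{5} i$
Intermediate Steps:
$R{\left(H,U \right)} = -59$ ($R{\left(H,U \right)} = 3 - 62 = -59$)
$P{\left(m \right)} = \sqrt{2} \sqrt{m}$ ($P{\left(m \right)} = \sqrt{2 m} = \sqrt{2} \sqrt{m}$)
$\frac{k}{-36711} - \frac{12526}{\frac{1}{R{\left(40,-117 \right)} + P{\left(-64 \right)}}} = \frac{30782}{-36711} - \frac{12526}{\frac{1}{-59 + \sqrt{2} \sqrt{-64}}} = 30782 \left(- \frac{1}{36711}\right) - \frac{12526}{\frac{1}{-59 + \sqrt{2} \cdot 8 i}} = - \frac{30782}{36711} - \frac{12526}{\frac{1}{-59 + 8 i \sqrt{2}}} = - \frac{30782}{36711} - 12526 \left(-59 + 8 i \sqrt{2}\right) = - \frac{30782}{36711} + \left(739034 - 100208 i \sqrt{2}\right) = \frac{27130646392}{36711} - 100208 i \sqrt{2}$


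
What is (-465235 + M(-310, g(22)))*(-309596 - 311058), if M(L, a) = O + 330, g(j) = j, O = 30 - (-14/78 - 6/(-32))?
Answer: 90020278365635/312 ≈ 2.8853e+11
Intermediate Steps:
O = 18715/624 (O = 30 - (-14*1/78 - 6*(-1/32)) = 30 - (-7/39 + 3/16) = 30 - 1*5/624 = 30 - 5/624 = 18715/624 ≈ 29.992)
M(L, a) = 224635/624 (M(L, a) = 18715/624 + 330 = 224635/624)
(-465235 + M(-310, g(22)))*(-309596 - 311058) = (-465235 + 224635/624)*(-309596 - 311058) = -290082005/624*(-620654) = 90020278365635/312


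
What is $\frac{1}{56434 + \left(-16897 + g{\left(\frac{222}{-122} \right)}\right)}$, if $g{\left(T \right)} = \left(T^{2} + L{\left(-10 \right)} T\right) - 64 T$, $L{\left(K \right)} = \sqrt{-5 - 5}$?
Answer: $\frac{91513555847}{3629132132930229} + \frac{8398297 i \sqrt{10}}{7258264265860458} \approx 2.5216 \cdot 10^{-5} + 3.659 \cdot 10^{-9} i$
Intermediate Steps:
$L{\left(K \right)} = i \sqrt{10}$ ($L{\left(K \right)} = \sqrt{-10} = i \sqrt{10}$)
$g{\left(T \right)} = T^{2} - 64 T + i T \sqrt{10}$ ($g{\left(T \right)} = \left(T^{2} + i \sqrt{10} T\right) - 64 T = \left(T^{2} + i T \sqrt{10}\right) - 64 T = T^{2} - 64 T + i T \sqrt{10}$)
$\frac{1}{56434 + \left(-16897 + g{\left(\frac{222}{-122} \right)}\right)} = \frac{1}{56434 - \left(16897 - \frac{222}{-122} \left(-64 + \frac{222}{-122} + i \sqrt{10}\right)\right)} = \frac{1}{56434 - \left(16897 - 222 \left(- \frac{1}{122}\right) \left(-64 + 222 \left(- \frac{1}{122}\right) + i \sqrt{10}\right)\right)} = \frac{1}{56434 - \left(16897 + \frac{111 \left(-64 - \frac{111}{61} + i \sqrt{10}\right)}{61}\right)} = \frac{1}{56434 - \left(16897 + \frac{111 \left(- \frac{4015}{61} + i \sqrt{10}\right)}{61}\right)} = \frac{1}{56434 - \left(\frac{62428072}{3721} + \frac{111 i \sqrt{10}}{61}\right)} = \frac{1}{\frac{147562842}{3721} - \frac{111 i \sqrt{10}}{61}}$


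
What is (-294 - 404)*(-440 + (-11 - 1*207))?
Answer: 459284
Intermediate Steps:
(-294 - 404)*(-440 + (-11 - 1*207)) = -698*(-440 + (-11 - 207)) = -698*(-440 - 218) = -698*(-658) = 459284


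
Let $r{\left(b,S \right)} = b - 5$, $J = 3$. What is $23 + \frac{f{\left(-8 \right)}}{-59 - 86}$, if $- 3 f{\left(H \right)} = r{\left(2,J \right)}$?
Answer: $\frac{3334}{145} \approx 22.993$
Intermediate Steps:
$r{\left(b,S \right)} = -5 + b$
$f{\left(H \right)} = 1$ ($f{\left(H \right)} = - \frac{-5 + 2}{3} = \left(- \frac{1}{3}\right) \left(-3\right) = 1$)
$23 + \frac{f{\left(-8 \right)}}{-59 - 86} = 23 + \frac{1}{-59 - 86} \cdot 1 = 23 + \frac{1}{-145} \cdot 1 = 23 - \frac{1}{145} = \frac{3334}{145}$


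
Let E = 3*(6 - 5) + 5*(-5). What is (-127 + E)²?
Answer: 22201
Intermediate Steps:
E = -22 (E = 3*1 - 25 = 3 - 25 = -22)
(-127 + E)² = (-127 - 22)² = (-149)² = 22201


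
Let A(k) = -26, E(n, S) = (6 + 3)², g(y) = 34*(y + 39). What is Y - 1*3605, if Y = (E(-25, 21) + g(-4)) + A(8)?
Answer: -2360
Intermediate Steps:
g(y) = 1326 + 34*y (g(y) = 34*(39 + y) = 1326 + 34*y)
E(n, S) = 81 (E(n, S) = 9² = 81)
Y = 1245 (Y = (81 + (1326 + 34*(-4))) - 26 = (81 + (1326 - 136)) - 26 = (81 + 1190) - 26 = 1271 - 26 = 1245)
Y - 1*3605 = 1245 - 1*3605 = 1245 - 3605 = -2360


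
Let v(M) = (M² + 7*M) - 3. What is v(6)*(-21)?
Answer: -1575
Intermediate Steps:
v(M) = -3 + M² + 7*M
v(6)*(-21) = (-3 + 6² + 7*6)*(-21) = (-3 + 36 + 42)*(-21) = 75*(-21) = -1575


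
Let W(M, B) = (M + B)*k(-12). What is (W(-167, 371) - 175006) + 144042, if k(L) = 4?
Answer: -30148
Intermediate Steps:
W(M, B) = 4*B + 4*M (W(M, B) = (M + B)*4 = (B + M)*4 = 4*B + 4*M)
(W(-167, 371) - 175006) + 144042 = ((4*371 + 4*(-167)) - 175006) + 144042 = ((1484 - 668) - 175006) + 144042 = (816 - 175006) + 144042 = -174190 + 144042 = -30148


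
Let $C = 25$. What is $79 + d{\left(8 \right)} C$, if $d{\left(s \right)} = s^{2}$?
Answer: $1679$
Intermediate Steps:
$79 + d{\left(8 \right)} C = 79 + 8^{2} \cdot 25 = 79 + 64 \cdot 25 = 79 + 1600 = 1679$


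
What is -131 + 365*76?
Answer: 27609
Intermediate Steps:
-131 + 365*76 = -131 + 27740 = 27609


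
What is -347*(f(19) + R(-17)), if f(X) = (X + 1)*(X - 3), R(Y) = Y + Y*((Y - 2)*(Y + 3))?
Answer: 1463993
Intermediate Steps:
R(Y) = Y + Y*(-2 + Y)*(3 + Y) (R(Y) = Y + Y*((-2 + Y)*(3 + Y)) = Y + Y*(-2 + Y)*(3 + Y))
f(X) = (1 + X)*(-3 + X)
-347*(f(19) + R(-17)) = -347*((-3 + 19² - 2*19) - 17*(-5 - 17 + (-17)²)) = -347*((-3 + 361 - 38) - 17*(-5 - 17 + 289)) = -347*(320 - 17*267) = -347*(320 - 4539) = -347*(-4219) = 1463993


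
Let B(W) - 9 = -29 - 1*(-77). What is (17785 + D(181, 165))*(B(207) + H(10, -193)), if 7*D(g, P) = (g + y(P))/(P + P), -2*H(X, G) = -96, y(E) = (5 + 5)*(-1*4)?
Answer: 41083491/22 ≈ 1.8674e+6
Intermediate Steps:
B(W) = 57 (B(W) = 9 + (-29 - 1*(-77)) = 9 + (-29 + 77) = 9 + 48 = 57)
y(E) = -40 (y(E) = 10*(-4) = -40)
H(X, G) = 48 (H(X, G) = -½*(-96) = 48)
D(g, P) = (-40 + g)/(14*P) (D(g, P) = ((g - 40)/(P + P))/7 = ((-40 + g)/((2*P)))/7 = ((-40 + g)*(1/(2*P)))/7 = ((-40 + g)/(2*P))/7 = (-40 + g)/(14*P))
(17785 + D(181, 165))*(B(207) + H(10, -193)) = (17785 + (1/14)*(-40 + 181)/165)*(57 + 48) = (17785 + (1/14)*(1/165)*141)*105 = (17785 + 47/770)*105 = (13694497/770)*105 = 41083491/22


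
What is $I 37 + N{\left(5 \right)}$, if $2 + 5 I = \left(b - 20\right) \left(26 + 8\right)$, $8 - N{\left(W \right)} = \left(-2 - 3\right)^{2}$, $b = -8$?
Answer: $- \frac{35383}{5} \approx -7076.6$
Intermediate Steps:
$N{\left(W \right)} = -17$ ($N{\left(W \right)} = 8 - \left(-2 - 3\right)^{2} = 8 - \left(-5\right)^{2} = 8 - 25 = -17$)
$I = - \frac{954}{5}$ ($I = - \frac{2}{5} + \frac{\left(-8 - 20\right) \left(26 + 8\right)}{5} = - \frac{2}{5} + \frac{\left(-28\right) 34}{5} = - \frac{2}{5} + \frac{1}{5} \left(-952\right) = - \frac{2}{5} - \frac{952}{5} = - \frac{954}{5} \approx -190.8$)
$I 37 + N{\left(5 \right)} = \left(- \frac{954}{5}\right) 37 - 17 = - \frac{35298}{5} - 17 = - \frac{35383}{5}$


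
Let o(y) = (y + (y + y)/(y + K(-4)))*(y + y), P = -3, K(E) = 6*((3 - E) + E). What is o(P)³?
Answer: 1061208/125 ≈ 8489.7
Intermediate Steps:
K(E) = 18 (K(E) = 6*3 = 18)
o(y) = 2*y*(y + 2*y/(18 + y)) (o(y) = (y + (y + y)/(y + 18))*(y + y) = (y + (2*y)/(18 + y))*(2*y) = (y + 2*y/(18 + y))*(2*y) = 2*y*(y + 2*y/(18 + y)))
o(P)³ = (2*(-3)²*(20 - 3)/(18 - 3))³ = (2*9*17/15)³ = (2*9*(1/15)*17)³ = (102/5)³ = 1061208/125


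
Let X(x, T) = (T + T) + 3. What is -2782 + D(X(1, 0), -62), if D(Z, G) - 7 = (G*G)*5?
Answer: 16445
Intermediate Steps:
X(x, T) = 3 + 2*T (X(x, T) = 2*T + 3 = 3 + 2*T)
D(Z, G) = 7 + 5*G**2 (D(Z, G) = 7 + (G*G)*5 = 7 + G**2*5 = 7 + 5*G**2)
-2782 + D(X(1, 0), -62) = -2782 + (7 + 5*(-62)**2) = -2782 + (7 + 5*3844) = -2782 + (7 + 19220) = -2782 + 19227 = 16445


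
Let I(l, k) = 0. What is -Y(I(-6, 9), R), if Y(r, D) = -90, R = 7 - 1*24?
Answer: 90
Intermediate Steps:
R = -17 (R = 7 - 24 = -17)
-Y(I(-6, 9), R) = -1*(-90) = 90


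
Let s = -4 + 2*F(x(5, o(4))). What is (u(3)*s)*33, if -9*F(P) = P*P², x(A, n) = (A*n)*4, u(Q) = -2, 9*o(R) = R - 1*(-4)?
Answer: 180801368/2187 ≈ 82671.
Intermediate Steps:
o(R) = 4/9 + R/9 (o(R) = (R - 1*(-4))/9 = (R + 4)/9 = (4 + R)/9 = 4/9 + R/9)
x(A, n) = 4*A*n
F(P) = -P³/9 (F(P) = -P*P²/9 = -P³/9)
s = -8218244/6561 (s = -4 + 2*(-8000*(4/9 + (⅑)*4)³/9) = -4 + 2*(-8000*(4/9 + 4/9)³/9) = -4 + 2*(-(4*5*(8/9))³/9) = -4 + 2*(-(160/9)³/9) = -4 + 2*(-⅑*4096000/729) = -4 + 2*(-4096000/6561) = -4 - 8192000/6561 = -8218244/6561 ≈ -1252.6)
(u(3)*s)*33 = -2*(-8218244/6561)*33 = (16436488/6561)*33 = 180801368/2187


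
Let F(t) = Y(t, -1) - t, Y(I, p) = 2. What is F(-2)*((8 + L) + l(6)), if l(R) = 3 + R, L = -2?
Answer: 60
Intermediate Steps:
F(t) = 2 - t
F(-2)*((8 + L) + l(6)) = (2 - 1*(-2))*((8 - 2) + (3 + 6)) = (2 + 2)*(6 + 9) = 4*15 = 60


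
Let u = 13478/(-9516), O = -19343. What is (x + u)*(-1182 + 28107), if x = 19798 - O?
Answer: 1671379597525/1586 ≈ 1.0538e+9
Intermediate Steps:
u = -6739/4758 (u = 13478*(-1/9516) = -6739/4758 ≈ -1.4164)
x = 39141 (x = 19798 - 1*(-19343) = 19798 + 19343 = 39141)
(x + u)*(-1182 + 28107) = (39141 - 6739/4758)*(-1182 + 28107) = (186226139/4758)*26925 = 1671379597525/1586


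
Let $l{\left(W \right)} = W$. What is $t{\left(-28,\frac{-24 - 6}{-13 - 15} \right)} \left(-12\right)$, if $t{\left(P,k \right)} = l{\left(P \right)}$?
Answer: $336$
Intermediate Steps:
$t{\left(P,k \right)} = P$
$t{\left(-28,\frac{-24 - 6}{-13 - 15} \right)} \left(-12\right) = \left(-28\right) \left(-12\right) = 336$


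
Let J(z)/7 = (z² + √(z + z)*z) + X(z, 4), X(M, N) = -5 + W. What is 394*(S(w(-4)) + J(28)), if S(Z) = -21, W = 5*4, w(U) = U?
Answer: 2195368 + 154448*√14 ≈ 2.7733e+6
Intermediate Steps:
W = 20
X(M, N) = 15 (X(M, N) = -5 + 20 = 15)
J(z) = 105 + 7*z² + 7*√2*z^(3/2) (J(z) = 7*((z² + √(z + z)*z) + 15) = 7*((z² + √(2*z)*z) + 15) = 7*((z² + (√2*√z)*z) + 15) = 7*((z² + √2*z^(3/2)) + 15) = 7*(15 + z² + √2*z^(3/2)) = 105 + 7*z² + 7*√2*z^(3/2))
394*(S(w(-4)) + J(28)) = 394*(-21 + (105 + 7*28² + 7*√2*28^(3/2))) = 394*(-21 + (105 + 7*784 + 7*√2*(56*√7))) = 394*(-21 + (105 + 5488 + 392*√14)) = 394*(-21 + (5593 + 392*√14)) = 394*(5572 + 392*√14) = 2195368 + 154448*√14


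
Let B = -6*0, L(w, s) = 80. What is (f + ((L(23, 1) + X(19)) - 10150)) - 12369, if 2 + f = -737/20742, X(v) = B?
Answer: -465471959/20742 ≈ -22441.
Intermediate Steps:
B = 0
X(v) = 0
f = -42221/20742 (f = -2 - 737/20742 = -42221/20742 ≈ -2.0355)
(f + ((L(23, 1) + X(19)) - 10150)) - 12369 = (-42221/20742 + ((80 + 0) - 10150)) - 12369 = (-42221/20742 + (80 - 10150)) - 12369 = (-42221/20742 - 10070) - 12369 = -208914161/20742 - 12369 = -465471959/20742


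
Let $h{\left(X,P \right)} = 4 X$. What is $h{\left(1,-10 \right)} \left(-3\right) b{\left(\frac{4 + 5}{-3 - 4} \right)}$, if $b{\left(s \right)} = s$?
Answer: $\frac{108}{7} \approx 15.429$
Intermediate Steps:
$h{\left(1,-10 \right)} \left(-3\right) b{\left(\frac{4 + 5}{-3 - 4} \right)} = 4 \cdot 1 \left(-3\right) \frac{4 + 5}{-3 - 4} = 4 \left(-3\right) \frac{9}{-7} = - 12 \cdot 9 \left(- \frac{1}{7}\right) = \left(-12\right) \left(- \frac{9}{7}\right) = \frac{108}{7}$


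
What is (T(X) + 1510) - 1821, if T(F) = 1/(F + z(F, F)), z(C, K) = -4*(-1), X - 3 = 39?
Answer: -14305/46 ≈ -310.98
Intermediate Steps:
X = 42 (X = 3 + 39 = 42)
z(C, K) = 4
T(F) = 1/(4 + F) (T(F) = 1/(F + 4) = 1/(4 + F))
(T(X) + 1510) - 1821 = (1/(4 + 42) + 1510) - 1821 = (1/46 + 1510) - 1821 = 69461/46 - 1821 = -14305/46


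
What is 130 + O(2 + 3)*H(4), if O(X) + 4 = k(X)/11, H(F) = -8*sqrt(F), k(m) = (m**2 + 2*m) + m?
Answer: 1494/11 ≈ 135.82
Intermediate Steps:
k(m) = m**2 + 3*m
O(X) = -4 + X*(3 + X)/11 (O(X) = -4 + (X*(3 + X))/11 = -4 + (X*(3 + X))*(1/11) = -4 + X*(3 + X)/11)
130 + O(2 + 3)*H(4) = 130 + (-4 + (2 + 3)*(3 + (2 + 3))/11)*(-8*sqrt(4)) = 130 + (-4 + (1/11)*5*(3 + 5))*(-8*2) = 130 + (-4 + (1/11)*5*8)*(-16) = 130 + (-4 + 40/11)*(-16) = 130 - 4/11*(-16) = 130 + 64/11 = 1494/11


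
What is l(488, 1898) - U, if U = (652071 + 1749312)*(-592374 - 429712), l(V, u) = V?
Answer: 2454419945426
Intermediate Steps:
U = -2454419944938 (U = 2401383*(-1022086) = -2454419944938)
l(488, 1898) - U = 488 - 1*(-2454419944938) = 488 + 2454419944938 = 2454419945426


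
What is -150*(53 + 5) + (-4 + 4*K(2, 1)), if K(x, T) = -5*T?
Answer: -8724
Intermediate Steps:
-150*(53 + 5) + (-4 + 4*K(2, 1)) = -150*(53 + 5) + (-4 + 4*(-5*1)) = -150*58 + (-4 + 4*(-5)) = -8700 + (-4 - 20) = -8700 - 24 = -8724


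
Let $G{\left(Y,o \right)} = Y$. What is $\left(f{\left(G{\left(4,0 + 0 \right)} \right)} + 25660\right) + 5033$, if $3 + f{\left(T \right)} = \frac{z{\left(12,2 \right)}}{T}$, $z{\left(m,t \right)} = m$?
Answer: $30693$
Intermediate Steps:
$f{\left(T \right)} = -3 + \frac{12}{T}$
$\left(f{\left(G{\left(4,0 + 0 \right)} \right)} + 25660\right) + 5033 = \left(\left(-3 + \frac{12}{4}\right) + 25660\right) + 5033 = \left(\left(-3 + 12 \cdot \frac{1}{4}\right) + 25660\right) + 5033 = \left(\left(-3 + 3\right) + 25660\right) + 5033 = \left(0 + 25660\right) + 5033 = 25660 + 5033 = 30693$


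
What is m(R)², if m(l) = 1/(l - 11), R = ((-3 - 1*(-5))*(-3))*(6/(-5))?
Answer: 25/361 ≈ 0.069252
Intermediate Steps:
R = 36/5 (R = ((-3 + 5)*(-3))*(6*(-⅕)) = (2*(-3))*(-6/5) = -6*(-6/5) = 36/5 ≈ 7.2000)
m(l) = 1/(-11 + l)
m(R)² = (1/(-11 + 36/5))² = (1/(-19/5))² = (-5/19)² = 25/361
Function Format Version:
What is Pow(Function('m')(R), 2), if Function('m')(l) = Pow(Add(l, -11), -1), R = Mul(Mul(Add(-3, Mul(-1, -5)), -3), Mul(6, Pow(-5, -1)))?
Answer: Rational(25, 361) ≈ 0.069252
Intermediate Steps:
R = Rational(36, 5) (R = Mul(Mul(Add(-3, 5), -3), Mul(6, Rational(-1, 5))) = Mul(Mul(2, -3), Rational(-6, 5)) = Mul(-6, Rational(-6, 5)) = Rational(36, 5) ≈ 7.2000)
Function('m')(l) = Pow(Add(-11, l), -1)
Pow(Function('m')(R), 2) = Pow(Pow(Add(-11, Rational(36, 5)), -1), 2) = Pow(Pow(Rational(-19, 5), -1), 2) = Pow(Rational(-5, 19), 2) = Rational(25, 361)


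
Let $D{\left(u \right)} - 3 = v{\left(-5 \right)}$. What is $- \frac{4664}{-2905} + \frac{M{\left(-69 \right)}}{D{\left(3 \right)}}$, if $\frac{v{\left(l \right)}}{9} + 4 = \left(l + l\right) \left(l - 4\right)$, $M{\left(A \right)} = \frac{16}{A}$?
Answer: $\frac{35714936}{22249395} \approx 1.6052$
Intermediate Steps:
$v{\left(l \right)} = -36 + 18 l \left(-4 + l\right)$ ($v{\left(l \right)} = -36 + 9 \left(l + l\right) \left(l - 4\right) = -36 + 9 \cdot 2 l \left(-4 + l\right) = -36 + 18 l \left(-4 + l\right)$)
$D{\left(u \right)} = 777$ ($D{\left(u \right)} = 3 - \left(-324 - 450\right) = 3 + \left(-36 + 360 + 18 \cdot 25\right) = 3 + \left(-36 + 360 + 450\right) = 3 + 774 = 777$)
$- \frac{4664}{-2905} + \frac{M{\left(-69 \right)}}{D{\left(3 \right)}} = - \frac{4664}{-2905} + \frac{16 \frac{1}{-69}}{777} = \left(-4664\right) \left(- \frac{1}{2905}\right) + 16 \left(- \frac{1}{69}\right) \frac{1}{777} = \frac{4664}{2905} - \frac{16}{53613} = \frac{35714936}{22249395}$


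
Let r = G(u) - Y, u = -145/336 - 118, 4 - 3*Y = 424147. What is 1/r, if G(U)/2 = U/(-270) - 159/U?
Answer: 1805010480/255200616781009 ≈ 7.0729e-6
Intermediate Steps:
Y = -141381 (Y = 4/3 - ⅓*424147 = 4/3 - 424147/3 = -141381)
u = -39793/336 (u = -145*1/336 - 118 = -145/336 - 118 = -39793/336 ≈ -118.43)
G(U) = -318/U - U/135 (G(U) = 2*(U/(-270) - 159/U) = 2*(U*(-1/270) - 159/U) = 2*(-U/270 - 159/U) = 2*(-159/U - U/270) = -318/U - U/135)
r = 255200616781009/1805010480 (r = (-318/(-39793/336) - 1/135*(-39793/336)) - 1*(-141381) = (-318*(-336/39793) + 39793/45360) + 141381 = (106848/39793 + 39793/45360) + 141381 = 6430108129/1805010480 + 141381 = 255200616781009/1805010480 ≈ 1.4138e+5)
1/r = 1/(255200616781009/1805010480) = 1805010480/255200616781009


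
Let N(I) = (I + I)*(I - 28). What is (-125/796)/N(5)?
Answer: 25/36616 ≈ 0.00068276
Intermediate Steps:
N(I) = 2*I*(-28 + I) (N(I) = (2*I)*(-28 + I) = 2*I*(-28 + I))
(-125/796)/N(5) = (-125/796)/((2*5*(-28 + 5))) = (-125*1/796)/((2*5*(-23))) = -125/796/(-230) = -125/796*(-1/230) = 25/36616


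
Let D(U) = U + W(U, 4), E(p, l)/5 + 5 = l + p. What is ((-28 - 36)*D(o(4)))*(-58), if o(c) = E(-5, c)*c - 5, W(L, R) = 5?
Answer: -445440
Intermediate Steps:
E(p, l) = -25 + 5*l + 5*p (E(p, l) = -25 + 5*(l + p) = -25 + (5*l + 5*p) = -25 + 5*l + 5*p)
o(c) = -5 + c*(-50 + 5*c) (o(c) = (-25 + 5*c + 5*(-5))*c - 5 = (-25 + 5*c - 25)*c - 5 = (-50 + 5*c)*c - 5 = c*(-50 + 5*c) - 5 = -5 + c*(-50 + 5*c))
D(U) = 5 + U (D(U) = U + 5 = 5 + U)
((-28 - 36)*D(o(4)))*(-58) = ((-28 - 36)*(5 + (-5 + 5*4*(-10 + 4))))*(-58) = -64*(5 + (-5 + 5*4*(-6)))*(-58) = -64*(5 + (-5 - 120))*(-58) = -64*(5 - 125)*(-58) = -64*(-120)*(-58) = 7680*(-58) = -445440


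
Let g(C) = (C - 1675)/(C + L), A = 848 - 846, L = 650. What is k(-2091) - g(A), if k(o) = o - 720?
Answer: -1831099/652 ≈ -2808.4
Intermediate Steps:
A = 2
k(o) = -720 + o
g(C) = (-1675 + C)/(650 + C) (g(C) = (C - 1675)/(C + 650) = (-1675 + C)/(650 + C))
k(-2091) - g(A) = (-720 - 2091) - (-1675 + 2)/(650 + 2) = -2811 - (-1673)/652 = -2811 - 1*(-1673/652) = -2811 + 1673/652 = -1831099/652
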